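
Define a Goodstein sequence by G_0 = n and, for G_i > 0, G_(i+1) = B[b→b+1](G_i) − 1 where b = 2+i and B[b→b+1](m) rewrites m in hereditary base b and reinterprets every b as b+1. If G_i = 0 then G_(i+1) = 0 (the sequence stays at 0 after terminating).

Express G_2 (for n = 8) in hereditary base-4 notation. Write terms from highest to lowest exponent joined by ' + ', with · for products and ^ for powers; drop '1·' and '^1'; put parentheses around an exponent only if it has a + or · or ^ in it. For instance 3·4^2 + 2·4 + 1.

8 —HB2→ 2^(2 + 1) —bump→ 3^(3 + 1) = 81 —(−1)→ 80
80 —HB3→ 2·3^3 + 2·3^2 + 2·3 + 2 —bump→ 2·4^4 + 2·4^2 + 2·4 + 2 = 554 —(−1)→ 553
553 —HB4→ 2·4^4 + 2·4^2 + 2·4 + 1 —bump→ 2·5^5 + 2·5^2 + 2·5 + 1 = 6311 —(−1)→ 6310

2·4^4 + 2·4^2 + 2·4 + 1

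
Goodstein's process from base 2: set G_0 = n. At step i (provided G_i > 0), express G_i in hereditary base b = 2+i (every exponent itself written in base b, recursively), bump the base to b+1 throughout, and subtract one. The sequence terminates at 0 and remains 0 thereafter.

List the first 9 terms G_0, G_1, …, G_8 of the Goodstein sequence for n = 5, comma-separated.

5, 27, 255, 467, 775, 1197, 1751, 2454, 3325

(0) 5|_2 = 2^2 + 1 ↦ 3^3 + 1|_3 = 28 ⇒ 27
(1) 27|_3 = 3^3 ↦ 4^4|_4 = 256 ⇒ 255
(2) 255|_4 = 3·4^3 + 3·4^2 + 3·4 + 3 ↦ 3·5^3 + 3·5^2 + 3·5 + 3|_5 = 468 ⇒ 467
(3) 467|_5 = 3·5^3 + 3·5^2 + 3·5 + 2 ↦ 3·6^3 + 3·6^2 + 3·6 + 2|_6 = 776 ⇒ 775
(4) 775|_6 = 3·6^3 + 3·6^2 + 3·6 + 1 ↦ 3·7^3 + 3·7^2 + 3·7 + 1|_7 = 1198 ⇒ 1197
(5) 1197|_7 = 3·7^3 + 3·7^2 + 3·7 ↦ 3·8^3 + 3·8^2 + 3·8|_8 = 1752 ⇒ 1751
(6) 1751|_8 = 3·8^3 + 3·8^2 + 2·8 + 7 ↦ 3·9^3 + 3·9^2 + 2·9 + 7|_9 = 2455 ⇒ 2454
(7) 2454|_9 = 3·9^3 + 3·9^2 + 2·9 + 6 ↦ 3·10^3 + 3·10^2 + 2·10 + 6|_10 = 3326 ⇒ 3325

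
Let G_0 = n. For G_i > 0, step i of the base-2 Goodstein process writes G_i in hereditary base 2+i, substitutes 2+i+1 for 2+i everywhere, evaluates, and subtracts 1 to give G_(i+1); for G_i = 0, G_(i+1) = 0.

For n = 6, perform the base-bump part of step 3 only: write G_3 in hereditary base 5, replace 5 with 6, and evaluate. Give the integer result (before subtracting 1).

[0] 6 ≡ 2^2 + 2 (base 2). Lift 3: 30. −1: 29.
[1] 29 ≡ 3^3 + 2 (base 3). Lift 4: 258. −1: 257.
[2] 257 ≡ 4^4 + 1 (base 4). Lift 5: 3126. −1: 3125.
[3] 3125 ≡ 5^5 (base 5). Lift 6: 46656. −1: 46655.

46656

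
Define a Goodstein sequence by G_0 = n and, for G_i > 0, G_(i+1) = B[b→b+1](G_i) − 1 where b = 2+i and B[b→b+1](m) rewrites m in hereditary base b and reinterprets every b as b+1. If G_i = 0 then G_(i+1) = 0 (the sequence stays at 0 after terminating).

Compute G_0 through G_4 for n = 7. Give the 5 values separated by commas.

base 2: 7 = 2^2 + 2 + 1; at 3: 3^3 + 3 + 1 = 31; next = 30
base 3: 30 = 3^3 + 3; at 4: 4^4 + 4 = 260; next = 259
base 4: 259 = 4^4 + 3; at 5: 5^5 + 3 = 3128; next = 3127
base 5: 3127 = 5^5 + 2; at 6: 6^6 + 2 = 46658; next = 46657

7, 30, 259, 3127, 46657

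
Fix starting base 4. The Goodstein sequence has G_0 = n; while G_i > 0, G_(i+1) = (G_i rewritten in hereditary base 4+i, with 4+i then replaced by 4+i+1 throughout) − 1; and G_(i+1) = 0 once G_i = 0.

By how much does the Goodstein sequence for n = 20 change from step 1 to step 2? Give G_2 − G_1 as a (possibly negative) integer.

G_0=20  [base 4] 4^2 + 4  →[4↦5]→  5^2 + 5 = 30  −1 ⇒ G_1=29
G_1=29  [base 5] 5^2 + 4  →[5↦6]→  6^2 + 4 = 40  −1 ⇒ G_2=39

10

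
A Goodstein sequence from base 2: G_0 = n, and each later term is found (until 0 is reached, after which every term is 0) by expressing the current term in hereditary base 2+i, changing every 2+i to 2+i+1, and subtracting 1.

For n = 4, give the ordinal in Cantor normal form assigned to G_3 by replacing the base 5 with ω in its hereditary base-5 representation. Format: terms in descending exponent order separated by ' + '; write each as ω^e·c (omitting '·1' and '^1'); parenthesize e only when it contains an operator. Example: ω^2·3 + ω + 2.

ω^2·2 + ω·2

[0] 4 ≡ 2^2 (base 2). Lift 3: 27. −1: 26.
[1] 26 ≡ 2·3^2 + 2·3 + 2 (base 3). Lift 4: 42. −1: 41.
[2] 41 ≡ 2·4^2 + 2·4 + 1 (base 4). Lift 5: 61. −1: 60.
[3] 60 ≡ 2·5^2 + 2·5 (base 5). Lift 6: 84. −1: 83.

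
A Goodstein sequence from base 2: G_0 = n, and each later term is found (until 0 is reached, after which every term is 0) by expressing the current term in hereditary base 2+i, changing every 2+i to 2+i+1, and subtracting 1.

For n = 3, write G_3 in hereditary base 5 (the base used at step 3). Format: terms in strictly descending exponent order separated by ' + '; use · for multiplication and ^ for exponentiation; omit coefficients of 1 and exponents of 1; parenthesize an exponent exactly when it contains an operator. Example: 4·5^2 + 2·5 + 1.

G_0 = 3. HB_2(3) = 2 + 1. Bump = 4. G_1 = 3.
G_1 = 3. HB_3(3) = 3. Bump = 4. G_2 = 3.
G_2 = 3. HB_4(3) = 3. Bump = 3. G_3 = 2.
G_3 = 2. HB_5(2) = 2. Bump = 2. G_4 = 1.

2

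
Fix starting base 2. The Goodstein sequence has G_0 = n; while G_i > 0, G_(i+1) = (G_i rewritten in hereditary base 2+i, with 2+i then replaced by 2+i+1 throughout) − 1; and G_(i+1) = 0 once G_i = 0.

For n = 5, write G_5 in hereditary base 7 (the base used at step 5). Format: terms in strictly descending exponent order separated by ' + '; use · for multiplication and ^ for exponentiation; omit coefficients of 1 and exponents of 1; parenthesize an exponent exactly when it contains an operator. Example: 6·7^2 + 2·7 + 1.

G_0 = 5. HB_2(5) = 2^2 + 1. Bump = 28. G_1 = 27.
G_1 = 27. HB_3(27) = 3^3. Bump = 256. G_2 = 255.
G_2 = 255. HB_4(255) = 3·4^3 + 3·4^2 + 3·4 + 3. Bump = 468. G_3 = 467.
G_3 = 467. HB_5(467) = 3·5^3 + 3·5^2 + 3·5 + 2. Bump = 776. G_4 = 775.
G_4 = 775. HB_6(775) = 3·6^3 + 3·6^2 + 3·6 + 1. Bump = 1198. G_5 = 1197.
G_5 = 1197. HB_7(1197) = 3·7^3 + 3·7^2 + 3·7. Bump = 1752. G_6 = 1751.

3·7^3 + 3·7^2 + 3·7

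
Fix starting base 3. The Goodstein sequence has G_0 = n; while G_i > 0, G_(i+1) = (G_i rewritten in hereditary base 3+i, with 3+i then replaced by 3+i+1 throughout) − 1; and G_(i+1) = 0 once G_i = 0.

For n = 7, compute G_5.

step 0: 7 = 2·3 + 1; sub 4 for 3: 2·4 + 1; = 9; G_1 = 9−1 = 8
step 1: 8 = 2·4; sub 5 for 4: 2·5; = 10; G_2 = 10−1 = 9
step 2: 9 = 5 + 4; sub 6 for 5: 6 + 4; = 10; G_3 = 10−1 = 9
step 3: 9 = 6 + 3; sub 7 for 6: 7 + 3; = 10; G_4 = 10−1 = 9
step 4: 9 = 7 + 2; sub 8 for 7: 8 + 2; = 10; G_5 = 10−1 = 9

9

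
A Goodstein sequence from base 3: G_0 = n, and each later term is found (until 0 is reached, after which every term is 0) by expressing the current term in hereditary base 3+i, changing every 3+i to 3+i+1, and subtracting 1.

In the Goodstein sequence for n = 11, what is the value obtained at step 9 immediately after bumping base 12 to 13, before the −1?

63

(0) 11|_3 = 3^2 + 2 ↦ 4^2 + 2|_4 = 18 ⇒ 17
(1) 17|_4 = 4^2 + 1 ↦ 5^2 + 1|_5 = 26 ⇒ 25
(2) 25|_5 = 5^2 ↦ 6^2|_6 = 36 ⇒ 35
(3) 35|_6 = 5·6 + 5 ↦ 5·7 + 5|_7 = 40 ⇒ 39
(4) 39|_7 = 5·7 + 4 ↦ 5·8 + 4|_8 = 44 ⇒ 43
(5) 43|_8 = 5·8 + 3 ↦ 5·9 + 3|_9 = 48 ⇒ 47
(6) 47|_9 = 5·9 + 2 ↦ 5·10 + 2|_10 = 52 ⇒ 51
(7) 51|_10 = 5·10 + 1 ↦ 5·11 + 1|_11 = 56 ⇒ 55
(8) 55|_11 = 5·11 ↦ 5·12|_12 = 60 ⇒ 59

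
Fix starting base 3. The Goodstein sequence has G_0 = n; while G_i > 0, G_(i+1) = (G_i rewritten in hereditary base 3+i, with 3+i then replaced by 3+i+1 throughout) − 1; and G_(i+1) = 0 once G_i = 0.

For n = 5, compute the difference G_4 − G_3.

-1

i=0: 5 = 3 + 2 (b=3); 3→4: 4 + 2 = 6; 6−1 = 5
i=1: 5 = 4 + 1 (b=4); 4→5: 5 + 1 = 6; 6−1 = 5
i=2: 5 = 5 (b=5); 5→6: 6 = 6; 6−1 = 5
i=3: 5 = 5 (b=6); 6→7: 5 = 5; 5−1 = 4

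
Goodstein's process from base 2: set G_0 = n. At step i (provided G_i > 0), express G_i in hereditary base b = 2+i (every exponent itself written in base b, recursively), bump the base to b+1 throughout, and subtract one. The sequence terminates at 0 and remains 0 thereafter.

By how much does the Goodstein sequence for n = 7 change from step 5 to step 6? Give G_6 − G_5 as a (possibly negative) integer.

15953672

base 2: 7 = 2^2 + 2 + 1; at 3: 3^3 + 3 + 1 = 31; next = 30
base 3: 30 = 3^3 + 3; at 4: 4^4 + 4 = 260; next = 259
base 4: 259 = 4^4 + 3; at 5: 5^5 + 3 = 3128; next = 3127
base 5: 3127 = 5^5 + 2; at 6: 6^6 + 2 = 46658; next = 46657
base 6: 46657 = 6^6 + 1; at 7: 7^7 + 1 = 823544; next = 823543
base 7: 823543 = 7^7; at 8: 8^8 = 16777216; next = 16777215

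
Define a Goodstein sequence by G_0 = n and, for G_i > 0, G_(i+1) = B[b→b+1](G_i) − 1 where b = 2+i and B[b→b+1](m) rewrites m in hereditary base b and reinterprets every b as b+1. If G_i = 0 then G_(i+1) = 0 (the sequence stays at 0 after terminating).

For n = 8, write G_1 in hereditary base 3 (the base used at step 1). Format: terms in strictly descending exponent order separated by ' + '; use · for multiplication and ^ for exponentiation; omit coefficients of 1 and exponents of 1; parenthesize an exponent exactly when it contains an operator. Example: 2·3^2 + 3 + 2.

2·3^3 + 2·3^2 + 2·3 + 2

(0) 8|_2 = 2^(2 + 1) ↦ 3^(3 + 1)|_3 = 81 ⇒ 80
(1) 80|_3 = 2·3^3 + 2·3^2 + 2·3 + 2 ↦ 2·4^4 + 2·4^2 + 2·4 + 2|_4 = 554 ⇒ 553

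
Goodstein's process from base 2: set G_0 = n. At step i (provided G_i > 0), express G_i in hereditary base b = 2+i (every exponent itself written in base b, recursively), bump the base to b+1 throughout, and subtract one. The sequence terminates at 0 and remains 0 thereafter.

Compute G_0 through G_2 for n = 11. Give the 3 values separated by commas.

[0] 11 ≡ 2^(2 + 1) + 2 + 1 (base 2). Lift 3: 85. −1: 84.
[1] 84 ≡ 3^(3 + 1) + 3 (base 3). Lift 4: 1028. −1: 1027.

11, 84, 1027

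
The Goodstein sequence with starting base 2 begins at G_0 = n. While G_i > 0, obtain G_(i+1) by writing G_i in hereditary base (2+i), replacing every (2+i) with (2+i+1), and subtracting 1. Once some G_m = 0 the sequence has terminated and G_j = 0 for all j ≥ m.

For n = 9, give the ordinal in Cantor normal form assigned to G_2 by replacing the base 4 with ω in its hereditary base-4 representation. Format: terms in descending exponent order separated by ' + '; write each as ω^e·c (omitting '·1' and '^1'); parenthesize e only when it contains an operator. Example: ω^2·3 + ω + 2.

ω^ω·3 + ω^3·3 + ω^2·3 + ω·3 + 3

G_0=9  [base 2] 2^(2 + 1) + 1  →[2↦3]→  3^(3 + 1) + 1 = 82  −1 ⇒ G_1=81
G_1=81  [base 3] 3^(3 + 1)  →[3↦4]→  4^(4 + 1) = 1024  −1 ⇒ G_2=1023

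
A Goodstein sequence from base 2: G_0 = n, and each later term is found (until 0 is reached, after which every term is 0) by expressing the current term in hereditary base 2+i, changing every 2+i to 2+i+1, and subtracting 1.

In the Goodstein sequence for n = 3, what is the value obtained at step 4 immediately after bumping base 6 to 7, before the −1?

1

(0) 3|_2 = 2 + 1 ↦ 3 + 1|_3 = 4 ⇒ 3
(1) 3|_3 = 3 ↦ 4|_4 = 4 ⇒ 3
(2) 3|_4 = 3 ↦ 3|_5 = 3 ⇒ 2
(3) 2|_5 = 2 ↦ 2|_6 = 2 ⇒ 1
(4) 1|_6 = 1 ↦ 1|_7 = 1 ⇒ 0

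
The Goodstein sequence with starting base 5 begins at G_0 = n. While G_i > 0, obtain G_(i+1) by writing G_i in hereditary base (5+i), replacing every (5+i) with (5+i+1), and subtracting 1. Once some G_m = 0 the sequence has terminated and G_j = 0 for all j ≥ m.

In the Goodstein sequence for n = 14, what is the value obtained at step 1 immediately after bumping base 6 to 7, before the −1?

i=0: 14 = 2·5 + 4 (b=5); 5→6: 2·6 + 4 = 16; 16−1 = 15
i=1: 15 = 2·6 + 3 (b=6); 6→7: 2·7 + 3 = 17; 17−1 = 16

17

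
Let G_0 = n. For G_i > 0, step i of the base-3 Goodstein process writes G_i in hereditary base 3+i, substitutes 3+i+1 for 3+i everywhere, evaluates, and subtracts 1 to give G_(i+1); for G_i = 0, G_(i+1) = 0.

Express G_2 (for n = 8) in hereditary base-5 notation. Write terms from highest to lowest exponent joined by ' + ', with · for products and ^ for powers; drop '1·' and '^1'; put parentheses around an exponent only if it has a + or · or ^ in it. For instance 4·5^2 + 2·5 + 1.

8 —HB3→ 2·3 + 2 —bump→ 2·4 + 2 = 10 —(−1)→ 9
9 —HB4→ 2·4 + 1 —bump→ 2·5 + 1 = 11 —(−1)→ 10
10 —HB5→ 2·5 —bump→ 2·6 = 12 —(−1)→ 11

2·5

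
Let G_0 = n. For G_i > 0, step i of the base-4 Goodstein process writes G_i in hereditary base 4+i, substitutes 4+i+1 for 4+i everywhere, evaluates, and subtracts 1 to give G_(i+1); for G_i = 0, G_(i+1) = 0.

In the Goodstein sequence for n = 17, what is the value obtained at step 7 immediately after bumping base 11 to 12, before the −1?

step 0: 17 = 4^2 + 1; sub 5 for 4: 5^2 + 1; = 26; G_1 = 26−1 = 25
step 1: 25 = 5^2; sub 6 for 5: 6^2; = 36; G_2 = 36−1 = 35
step 2: 35 = 5·6 + 5; sub 7 for 6: 5·7 + 5; = 40; G_3 = 40−1 = 39
step 3: 39 = 5·7 + 4; sub 8 for 7: 5·8 + 4; = 44; G_4 = 44−1 = 43
step 4: 43 = 5·8 + 3; sub 9 for 8: 5·9 + 3; = 48; G_5 = 48−1 = 47
step 5: 47 = 5·9 + 2; sub 10 for 9: 5·10 + 2; = 52; G_6 = 52−1 = 51
step 6: 51 = 5·10 + 1; sub 11 for 10: 5·11 + 1; = 56; G_7 = 56−1 = 55

60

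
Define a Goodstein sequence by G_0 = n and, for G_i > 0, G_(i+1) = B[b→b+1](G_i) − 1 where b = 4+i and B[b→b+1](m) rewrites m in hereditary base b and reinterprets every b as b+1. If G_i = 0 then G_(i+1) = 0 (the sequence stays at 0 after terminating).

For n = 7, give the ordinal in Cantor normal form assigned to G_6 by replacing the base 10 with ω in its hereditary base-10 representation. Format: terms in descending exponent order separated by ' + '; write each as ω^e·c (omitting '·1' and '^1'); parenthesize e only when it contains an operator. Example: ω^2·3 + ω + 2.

5

7 —HB4→ 4 + 3 —bump→ 5 + 3 = 8 —(−1)→ 7
7 —HB5→ 5 + 2 —bump→ 6 + 2 = 8 —(−1)→ 7
7 —HB6→ 6 + 1 —bump→ 7 + 1 = 8 —(−1)→ 7
7 —HB7→ 7 —bump→ 8 = 8 —(−1)→ 7
7 —HB8→ 7 —bump→ 7 = 7 —(−1)→ 6
6 —HB9→ 6 —bump→ 6 = 6 —(−1)→ 5
5 —HB10→ 5 —bump→ 5 = 5 —(−1)→ 4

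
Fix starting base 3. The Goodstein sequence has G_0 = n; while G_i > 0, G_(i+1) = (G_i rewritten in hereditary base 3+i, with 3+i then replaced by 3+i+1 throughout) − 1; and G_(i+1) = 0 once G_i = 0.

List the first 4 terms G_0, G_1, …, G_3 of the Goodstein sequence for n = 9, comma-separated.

[0] 9 ≡ 3^2 (base 3). Lift 4: 16. −1: 15.
[1] 15 ≡ 3·4 + 3 (base 4). Lift 5: 18. −1: 17.
[2] 17 ≡ 3·5 + 2 (base 5). Lift 6: 20. −1: 19.

9, 15, 17, 19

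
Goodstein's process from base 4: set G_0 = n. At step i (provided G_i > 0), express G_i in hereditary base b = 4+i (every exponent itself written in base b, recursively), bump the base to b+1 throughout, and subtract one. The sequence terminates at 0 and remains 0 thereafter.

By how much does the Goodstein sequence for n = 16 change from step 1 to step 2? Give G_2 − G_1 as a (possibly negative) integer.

3

G_0 = 16. HB_4(16) = 4^2. Bump = 25. G_1 = 24.
G_1 = 24. HB_5(24) = 4·5 + 4. Bump = 28. G_2 = 27.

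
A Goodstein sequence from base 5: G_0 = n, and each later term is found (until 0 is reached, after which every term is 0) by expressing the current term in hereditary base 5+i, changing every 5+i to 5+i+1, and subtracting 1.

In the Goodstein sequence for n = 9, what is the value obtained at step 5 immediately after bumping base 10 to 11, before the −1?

9

base 5: 9 = 5 + 4; at 6: 6 + 4 = 10; next = 9
base 6: 9 = 6 + 3; at 7: 7 + 3 = 10; next = 9
base 7: 9 = 7 + 2; at 8: 8 + 2 = 10; next = 9
base 8: 9 = 8 + 1; at 9: 9 + 1 = 10; next = 9
base 9: 9 = 9; at 10: 10 = 10; next = 9
base 10: 9 = 9; at 11: 9 = 9; next = 8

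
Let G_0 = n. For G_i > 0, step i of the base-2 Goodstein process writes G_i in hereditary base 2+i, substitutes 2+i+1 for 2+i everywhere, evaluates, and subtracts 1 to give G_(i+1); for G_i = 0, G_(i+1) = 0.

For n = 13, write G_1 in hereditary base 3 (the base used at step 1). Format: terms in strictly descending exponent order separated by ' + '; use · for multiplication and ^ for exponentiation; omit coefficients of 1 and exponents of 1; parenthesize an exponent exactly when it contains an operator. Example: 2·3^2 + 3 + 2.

step 0: 13 = 2^(2 + 1) + 2^2 + 1; sub 3 for 2: 3^(3 + 1) + 3^3 + 1; = 109; G_1 = 109−1 = 108
step 1: 108 = 3^(3 + 1) + 3^3; sub 4 for 3: 4^(4 + 1) + 4^4; = 1280; G_2 = 1280−1 = 1279

3^(3 + 1) + 3^3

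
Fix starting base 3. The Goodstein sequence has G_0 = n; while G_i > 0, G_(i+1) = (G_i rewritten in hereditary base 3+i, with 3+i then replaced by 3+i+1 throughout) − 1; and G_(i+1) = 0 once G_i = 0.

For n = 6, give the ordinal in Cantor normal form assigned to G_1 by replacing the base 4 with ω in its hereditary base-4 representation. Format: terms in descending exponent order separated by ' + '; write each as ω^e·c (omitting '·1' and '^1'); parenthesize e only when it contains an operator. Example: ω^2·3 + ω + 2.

base 3: 6 = 2·3; at 4: 2·4 = 8; next = 7
base 4: 7 = 4 + 3; at 5: 5 + 3 = 8; next = 7

ω + 3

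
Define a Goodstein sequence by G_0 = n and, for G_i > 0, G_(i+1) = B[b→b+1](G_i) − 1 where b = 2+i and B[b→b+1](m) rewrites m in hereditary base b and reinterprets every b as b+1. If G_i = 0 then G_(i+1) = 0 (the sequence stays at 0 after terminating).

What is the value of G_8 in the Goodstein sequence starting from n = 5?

(0) 5|_2 = 2^2 + 1 ↦ 3^3 + 1|_3 = 28 ⇒ 27
(1) 27|_3 = 3^3 ↦ 4^4|_4 = 256 ⇒ 255
(2) 255|_4 = 3·4^3 + 3·4^2 + 3·4 + 3 ↦ 3·5^3 + 3·5^2 + 3·5 + 3|_5 = 468 ⇒ 467
(3) 467|_5 = 3·5^3 + 3·5^2 + 3·5 + 2 ↦ 3·6^3 + 3·6^2 + 3·6 + 2|_6 = 776 ⇒ 775
(4) 775|_6 = 3·6^3 + 3·6^2 + 3·6 + 1 ↦ 3·7^3 + 3·7^2 + 3·7 + 1|_7 = 1198 ⇒ 1197
(5) 1197|_7 = 3·7^3 + 3·7^2 + 3·7 ↦ 3·8^3 + 3·8^2 + 3·8|_8 = 1752 ⇒ 1751
(6) 1751|_8 = 3·8^3 + 3·8^2 + 2·8 + 7 ↦ 3·9^3 + 3·9^2 + 2·9 + 7|_9 = 2455 ⇒ 2454
(7) 2454|_9 = 3·9^3 + 3·9^2 + 2·9 + 6 ↦ 3·10^3 + 3·10^2 + 2·10 + 6|_10 = 3326 ⇒ 3325

3325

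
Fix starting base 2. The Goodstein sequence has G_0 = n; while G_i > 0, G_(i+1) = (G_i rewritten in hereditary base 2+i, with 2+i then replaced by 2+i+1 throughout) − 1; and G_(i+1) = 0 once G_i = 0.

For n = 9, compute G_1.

step 0: 9 = 2^(2 + 1) + 1; sub 3 for 2: 3^(3 + 1) + 1; = 82; G_1 = 82−1 = 81
step 1: 81 = 3^(3 + 1); sub 4 for 3: 4^(4 + 1); = 1024; G_2 = 1024−1 = 1023

81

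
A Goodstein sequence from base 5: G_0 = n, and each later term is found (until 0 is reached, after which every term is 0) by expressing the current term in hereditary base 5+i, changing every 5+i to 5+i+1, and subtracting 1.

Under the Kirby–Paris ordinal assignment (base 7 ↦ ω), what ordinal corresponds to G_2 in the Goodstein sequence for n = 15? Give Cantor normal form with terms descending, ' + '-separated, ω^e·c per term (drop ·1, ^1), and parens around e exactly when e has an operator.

ω·2 + 4

i=0: 15 = 3·5 (b=5); 5→6: 3·6 = 18; 18−1 = 17
i=1: 17 = 2·6 + 5 (b=6); 6→7: 2·7 + 5 = 19; 19−1 = 18
i=2: 18 = 2·7 + 4 (b=7); 7→8: 2·8 + 4 = 20; 20−1 = 19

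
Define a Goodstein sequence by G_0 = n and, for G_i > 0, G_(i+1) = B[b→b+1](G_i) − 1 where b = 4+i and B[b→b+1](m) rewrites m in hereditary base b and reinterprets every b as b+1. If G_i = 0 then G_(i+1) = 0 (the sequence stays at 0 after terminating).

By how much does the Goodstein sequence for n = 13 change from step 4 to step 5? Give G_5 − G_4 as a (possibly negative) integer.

1

G_0=13  [base 4] 3·4 + 1  →[4↦5]→  3·5 + 1 = 16  −1 ⇒ G_1=15
G_1=15  [base 5] 3·5  →[5↦6]→  3·6 = 18  −1 ⇒ G_2=17
G_2=17  [base 6] 2·6 + 5  →[6↦7]→  2·7 + 5 = 19  −1 ⇒ G_3=18
G_3=18  [base 7] 2·7 + 4  →[7↦8]→  2·8 + 4 = 20  −1 ⇒ G_4=19
G_4=19  [base 8] 2·8 + 3  →[8↦9]→  2·9 + 3 = 21  −1 ⇒ G_5=20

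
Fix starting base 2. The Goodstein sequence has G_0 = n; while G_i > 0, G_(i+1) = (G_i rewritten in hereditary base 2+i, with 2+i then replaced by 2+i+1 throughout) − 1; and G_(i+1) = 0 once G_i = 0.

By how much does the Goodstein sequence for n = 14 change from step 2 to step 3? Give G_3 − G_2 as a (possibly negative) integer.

17469

[0] 14 ≡ 2^(2 + 1) + 2^2 + 2 (base 2). Lift 3: 111. −1: 110.
[1] 110 ≡ 3^(3 + 1) + 3^3 + 2 (base 3). Lift 4: 1282. −1: 1281.
[2] 1281 ≡ 4^(4 + 1) + 4^4 + 1 (base 4). Lift 5: 18751. −1: 18750.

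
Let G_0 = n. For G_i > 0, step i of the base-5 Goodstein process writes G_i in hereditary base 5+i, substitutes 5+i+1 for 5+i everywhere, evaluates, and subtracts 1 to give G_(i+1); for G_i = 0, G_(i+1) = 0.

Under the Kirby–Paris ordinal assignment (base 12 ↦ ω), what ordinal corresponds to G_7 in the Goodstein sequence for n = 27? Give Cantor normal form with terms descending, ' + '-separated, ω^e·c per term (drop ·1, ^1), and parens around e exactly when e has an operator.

ω·7 + 3

27 —HB5→ 5^2 + 2 —bump→ 6^2 + 2 = 38 —(−1)→ 37
37 —HB6→ 6^2 + 1 —bump→ 7^2 + 1 = 50 —(−1)→ 49
49 —HB7→ 7^2 —bump→ 8^2 = 64 —(−1)→ 63
63 —HB8→ 7·8 + 7 —bump→ 7·9 + 7 = 70 —(−1)→ 69
69 —HB9→ 7·9 + 6 —bump→ 7·10 + 6 = 76 —(−1)→ 75
75 —HB10→ 7·10 + 5 —bump→ 7·11 + 5 = 82 —(−1)→ 81
81 —HB11→ 7·11 + 4 —bump→ 7·12 + 4 = 88 —(−1)→ 87
87 —HB12→ 7·12 + 3 —bump→ 7·13 + 3 = 94 —(−1)→ 93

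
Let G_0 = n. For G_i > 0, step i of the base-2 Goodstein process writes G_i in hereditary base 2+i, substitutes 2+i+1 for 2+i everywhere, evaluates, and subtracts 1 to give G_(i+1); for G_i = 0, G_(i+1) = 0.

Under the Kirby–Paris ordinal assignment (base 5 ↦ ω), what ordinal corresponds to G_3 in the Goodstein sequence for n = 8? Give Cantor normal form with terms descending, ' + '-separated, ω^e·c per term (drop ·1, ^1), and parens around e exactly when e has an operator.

step 0: 8 = 2^(2 + 1); sub 3 for 2: 3^(3 + 1); = 81; G_1 = 81−1 = 80
step 1: 80 = 2·3^3 + 2·3^2 + 2·3 + 2; sub 4 for 3: 2·4^4 + 2·4^2 + 2·4 + 2; = 554; G_2 = 554−1 = 553
step 2: 553 = 2·4^4 + 2·4^2 + 2·4 + 1; sub 5 for 4: 2·5^5 + 2·5^2 + 2·5 + 1; = 6311; G_3 = 6311−1 = 6310

ω^ω·2 + ω^2·2 + ω·2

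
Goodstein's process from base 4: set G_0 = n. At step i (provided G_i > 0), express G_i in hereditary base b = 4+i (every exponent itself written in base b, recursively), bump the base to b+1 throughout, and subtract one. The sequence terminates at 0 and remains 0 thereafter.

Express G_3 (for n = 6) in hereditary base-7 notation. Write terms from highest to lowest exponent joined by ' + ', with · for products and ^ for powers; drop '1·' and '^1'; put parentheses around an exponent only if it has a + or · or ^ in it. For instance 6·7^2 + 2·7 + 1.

6

base 4: 6 = 4 + 2; at 5: 5 + 2 = 7; next = 6
base 5: 6 = 5 + 1; at 6: 6 + 1 = 7; next = 6
base 6: 6 = 6; at 7: 7 = 7; next = 6
base 7: 6 = 6; at 8: 6 = 6; next = 5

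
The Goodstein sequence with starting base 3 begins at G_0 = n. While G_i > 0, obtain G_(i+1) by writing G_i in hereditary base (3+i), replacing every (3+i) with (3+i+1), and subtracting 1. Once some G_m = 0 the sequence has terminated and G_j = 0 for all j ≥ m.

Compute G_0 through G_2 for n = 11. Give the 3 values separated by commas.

11, 17, 25

(0) 11|_3 = 3^2 + 2 ↦ 4^2 + 2|_4 = 18 ⇒ 17
(1) 17|_4 = 4^2 + 1 ↦ 5^2 + 1|_5 = 26 ⇒ 25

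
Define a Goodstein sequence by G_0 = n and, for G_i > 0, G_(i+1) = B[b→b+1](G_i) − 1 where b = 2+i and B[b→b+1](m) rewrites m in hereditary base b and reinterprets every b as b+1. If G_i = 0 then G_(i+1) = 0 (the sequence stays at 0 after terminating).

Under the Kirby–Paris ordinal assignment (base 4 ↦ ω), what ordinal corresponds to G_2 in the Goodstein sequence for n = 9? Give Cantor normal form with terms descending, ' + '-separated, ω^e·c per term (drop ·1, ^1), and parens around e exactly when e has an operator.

(0) 9|_2 = 2^(2 + 1) + 1 ↦ 3^(3 + 1) + 1|_3 = 82 ⇒ 81
(1) 81|_3 = 3^(3 + 1) ↦ 4^(4 + 1)|_4 = 1024 ⇒ 1023
(2) 1023|_4 = 3·4^4 + 3·4^3 + 3·4^2 + 3·4 + 3 ↦ 3·5^5 + 3·5^3 + 3·5^2 + 3·5 + 3|_5 = 9843 ⇒ 9842

ω^ω·3 + ω^3·3 + ω^2·3 + ω·3 + 3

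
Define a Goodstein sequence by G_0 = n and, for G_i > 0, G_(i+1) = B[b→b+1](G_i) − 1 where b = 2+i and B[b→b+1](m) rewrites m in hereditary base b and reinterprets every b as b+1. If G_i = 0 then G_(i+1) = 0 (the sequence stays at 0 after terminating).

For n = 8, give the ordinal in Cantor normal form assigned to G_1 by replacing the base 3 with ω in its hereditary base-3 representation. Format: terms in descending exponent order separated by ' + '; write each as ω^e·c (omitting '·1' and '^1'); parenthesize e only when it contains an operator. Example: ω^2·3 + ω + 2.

step 0: 8 = 2^(2 + 1); sub 3 for 2: 3^(3 + 1); = 81; G_1 = 81−1 = 80
step 1: 80 = 2·3^3 + 2·3^2 + 2·3 + 2; sub 4 for 3: 2·4^4 + 2·4^2 + 2·4 + 2; = 554; G_2 = 554−1 = 553

ω^ω·2 + ω^2·2 + ω·2 + 2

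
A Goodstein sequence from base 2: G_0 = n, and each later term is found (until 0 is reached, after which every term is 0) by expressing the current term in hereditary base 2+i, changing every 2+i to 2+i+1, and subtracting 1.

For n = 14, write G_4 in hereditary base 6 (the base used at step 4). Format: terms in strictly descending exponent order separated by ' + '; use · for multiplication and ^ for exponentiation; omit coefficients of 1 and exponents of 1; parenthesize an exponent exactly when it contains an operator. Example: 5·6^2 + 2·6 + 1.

6^(6 + 1) + 5·6^5 + 5·6^4 + 5·6^3 + 5·6^2 + 5·6 + 5

base 2: 14 = 2^(2 + 1) + 2^2 + 2; at 3: 3^(3 + 1) + 3^3 + 3 = 111; next = 110
base 3: 110 = 3^(3 + 1) + 3^3 + 2; at 4: 4^(4 + 1) + 4^4 + 2 = 1282; next = 1281
base 4: 1281 = 4^(4 + 1) + 4^4 + 1; at 5: 5^(5 + 1) + 5^5 + 1 = 18751; next = 18750
base 5: 18750 = 5^(5 + 1) + 5^5; at 6: 6^(6 + 1) + 6^6 = 326592; next = 326591
base 6: 326591 = 6^(6 + 1) + 5·6^5 + 5·6^4 + 5·6^3 + 5·6^2 + 5·6 + 5; at 7: 7^(7 + 1) + 5·7^5 + 5·7^4 + 5·7^3 + 5·7^2 + 5·7 + 5 = 5862841; next = 5862840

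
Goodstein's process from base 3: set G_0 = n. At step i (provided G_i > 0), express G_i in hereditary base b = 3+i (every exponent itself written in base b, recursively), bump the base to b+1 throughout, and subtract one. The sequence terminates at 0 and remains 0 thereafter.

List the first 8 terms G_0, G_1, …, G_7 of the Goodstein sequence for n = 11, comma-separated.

11, 17, 25, 35, 39, 43, 47, 51

G_0=11  [base 3] 3^2 + 2  →[3↦4]→  4^2 + 2 = 18  −1 ⇒ G_1=17
G_1=17  [base 4] 4^2 + 1  →[4↦5]→  5^2 + 1 = 26  −1 ⇒ G_2=25
G_2=25  [base 5] 5^2  →[5↦6]→  6^2 = 36  −1 ⇒ G_3=35
G_3=35  [base 6] 5·6 + 5  →[6↦7]→  5·7 + 5 = 40  −1 ⇒ G_4=39
G_4=39  [base 7] 5·7 + 4  →[7↦8]→  5·8 + 4 = 44  −1 ⇒ G_5=43
G_5=43  [base 8] 5·8 + 3  →[8↦9]→  5·9 + 3 = 48  −1 ⇒ G_6=47
G_6=47  [base 9] 5·9 + 2  →[9↦10]→  5·10 + 2 = 52  −1 ⇒ G_7=51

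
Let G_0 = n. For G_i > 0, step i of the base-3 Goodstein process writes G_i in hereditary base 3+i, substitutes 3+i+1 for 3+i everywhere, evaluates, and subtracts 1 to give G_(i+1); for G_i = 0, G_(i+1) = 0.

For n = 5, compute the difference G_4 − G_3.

-1

i=0: 5 = 3 + 2 (b=3); 3→4: 4 + 2 = 6; 6−1 = 5
i=1: 5 = 4 + 1 (b=4); 4→5: 5 + 1 = 6; 6−1 = 5
i=2: 5 = 5 (b=5); 5→6: 6 = 6; 6−1 = 5
i=3: 5 = 5 (b=6); 6→7: 5 = 5; 5−1 = 4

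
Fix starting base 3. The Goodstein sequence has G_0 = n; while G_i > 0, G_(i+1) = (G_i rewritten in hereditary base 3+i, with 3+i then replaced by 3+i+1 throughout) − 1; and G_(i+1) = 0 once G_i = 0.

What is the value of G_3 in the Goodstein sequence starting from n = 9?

19

[0] 9 ≡ 3^2 (base 3). Lift 4: 16. −1: 15.
[1] 15 ≡ 3·4 + 3 (base 4). Lift 5: 18. −1: 17.
[2] 17 ≡ 3·5 + 2 (base 5). Lift 6: 20. −1: 19.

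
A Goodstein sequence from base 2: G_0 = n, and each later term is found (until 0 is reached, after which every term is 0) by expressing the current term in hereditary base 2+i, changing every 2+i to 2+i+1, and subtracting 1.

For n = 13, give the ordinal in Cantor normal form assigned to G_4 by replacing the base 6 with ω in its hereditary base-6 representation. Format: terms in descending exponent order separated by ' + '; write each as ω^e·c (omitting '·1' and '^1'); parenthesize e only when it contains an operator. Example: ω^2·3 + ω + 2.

step 0: 13 = 2^(2 + 1) + 2^2 + 1; sub 3 for 2: 3^(3 + 1) + 3^3 + 1; = 109; G_1 = 109−1 = 108
step 1: 108 = 3^(3 + 1) + 3^3; sub 4 for 3: 4^(4 + 1) + 4^4; = 1280; G_2 = 1280−1 = 1279
step 2: 1279 = 4^(4 + 1) + 3·4^3 + 3·4^2 + 3·4 + 3; sub 5 for 4: 5^(5 + 1) + 3·5^3 + 3·5^2 + 3·5 + 3; = 16093; G_3 = 16093−1 = 16092
step 3: 16092 = 5^(5 + 1) + 3·5^3 + 3·5^2 + 3·5 + 2; sub 6 for 5: 6^(6 + 1) + 3·6^3 + 3·6^2 + 3·6 + 2; = 280712; G_4 = 280712−1 = 280711
step 4: 280711 = 6^(6 + 1) + 3·6^3 + 3·6^2 + 3·6 + 1; sub 7 for 6: 7^(7 + 1) + 3·7^3 + 3·7^2 + 3·7 + 1; = 5765999; G_5 = 5765999−1 = 5765998

ω^(ω + 1) + ω^3·3 + ω^2·3 + ω·3 + 1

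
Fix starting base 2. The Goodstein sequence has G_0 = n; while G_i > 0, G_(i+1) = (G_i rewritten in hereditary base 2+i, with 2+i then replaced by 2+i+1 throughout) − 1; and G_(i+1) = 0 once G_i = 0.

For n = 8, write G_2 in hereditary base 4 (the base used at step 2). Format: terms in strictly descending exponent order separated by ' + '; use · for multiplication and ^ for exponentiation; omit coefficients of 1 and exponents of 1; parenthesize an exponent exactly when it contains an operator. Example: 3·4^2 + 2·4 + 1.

(0) 8|_2 = 2^(2 + 1) ↦ 3^(3 + 1)|_3 = 81 ⇒ 80
(1) 80|_3 = 2·3^3 + 2·3^2 + 2·3 + 2 ↦ 2·4^4 + 2·4^2 + 2·4 + 2|_4 = 554 ⇒ 553
(2) 553|_4 = 2·4^4 + 2·4^2 + 2·4 + 1 ↦ 2·5^5 + 2·5^2 + 2·5 + 1|_5 = 6311 ⇒ 6310

2·4^4 + 2·4^2 + 2·4 + 1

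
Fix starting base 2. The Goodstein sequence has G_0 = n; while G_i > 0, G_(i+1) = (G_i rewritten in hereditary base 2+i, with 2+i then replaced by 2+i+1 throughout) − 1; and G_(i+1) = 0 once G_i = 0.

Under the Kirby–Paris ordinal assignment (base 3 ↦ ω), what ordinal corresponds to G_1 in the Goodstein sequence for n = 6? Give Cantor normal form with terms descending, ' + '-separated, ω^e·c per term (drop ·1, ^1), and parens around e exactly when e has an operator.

ω^ω + 2

G_0 = 6. HB_2(6) = 2^2 + 2. Bump = 30. G_1 = 29.
G_1 = 29. HB_3(29) = 3^3 + 2. Bump = 258. G_2 = 257.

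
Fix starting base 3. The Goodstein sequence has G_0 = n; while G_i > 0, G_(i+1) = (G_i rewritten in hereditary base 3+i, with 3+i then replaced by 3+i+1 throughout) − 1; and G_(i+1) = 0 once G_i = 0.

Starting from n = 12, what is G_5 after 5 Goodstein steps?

63

i=0: 12 = 3^2 + 3 (b=3); 3→4: 4^2 + 4 = 20; 20−1 = 19
i=1: 19 = 4^2 + 3 (b=4); 4→5: 5^2 + 3 = 28; 28−1 = 27
i=2: 27 = 5^2 + 2 (b=5); 5→6: 6^2 + 2 = 38; 38−1 = 37
i=3: 37 = 6^2 + 1 (b=6); 6→7: 7^2 + 1 = 50; 50−1 = 49
i=4: 49 = 7^2 (b=7); 7→8: 8^2 = 64; 64−1 = 63
i=5: 63 = 7·8 + 7 (b=8); 8→9: 7·9 + 7 = 70; 70−1 = 69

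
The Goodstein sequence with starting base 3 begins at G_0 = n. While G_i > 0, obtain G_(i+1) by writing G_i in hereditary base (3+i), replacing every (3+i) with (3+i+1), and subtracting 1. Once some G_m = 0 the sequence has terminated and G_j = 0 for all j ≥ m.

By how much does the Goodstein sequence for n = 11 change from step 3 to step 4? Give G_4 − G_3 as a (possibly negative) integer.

4

[0] 11 ≡ 3^2 + 2 (base 3). Lift 4: 18. −1: 17.
[1] 17 ≡ 4^2 + 1 (base 4). Lift 5: 26. −1: 25.
[2] 25 ≡ 5^2 (base 5). Lift 6: 36. −1: 35.
[3] 35 ≡ 5·6 + 5 (base 6). Lift 7: 40. −1: 39.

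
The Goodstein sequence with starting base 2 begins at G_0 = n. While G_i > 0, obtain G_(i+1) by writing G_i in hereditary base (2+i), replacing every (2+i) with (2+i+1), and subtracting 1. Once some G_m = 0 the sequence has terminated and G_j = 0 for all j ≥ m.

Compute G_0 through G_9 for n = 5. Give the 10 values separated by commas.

5, 27, 255, 467, 775, 1197, 1751, 2454, 3325, 4382

i=0: 5 = 2^2 + 1 (b=2); 2→3: 3^3 + 1 = 28; 28−1 = 27
i=1: 27 = 3^3 (b=3); 3→4: 4^4 = 256; 256−1 = 255
i=2: 255 = 3·4^3 + 3·4^2 + 3·4 + 3 (b=4); 4→5: 3·5^3 + 3·5^2 + 3·5 + 3 = 468; 468−1 = 467
i=3: 467 = 3·5^3 + 3·5^2 + 3·5 + 2 (b=5); 5→6: 3·6^3 + 3·6^2 + 3·6 + 2 = 776; 776−1 = 775
i=4: 775 = 3·6^3 + 3·6^2 + 3·6 + 1 (b=6); 6→7: 3·7^3 + 3·7^2 + 3·7 + 1 = 1198; 1198−1 = 1197
i=5: 1197 = 3·7^3 + 3·7^2 + 3·7 (b=7); 7→8: 3·8^3 + 3·8^2 + 3·8 = 1752; 1752−1 = 1751
i=6: 1751 = 3·8^3 + 3·8^2 + 2·8 + 7 (b=8); 8→9: 3·9^3 + 3·9^2 + 2·9 + 7 = 2455; 2455−1 = 2454
i=7: 2454 = 3·9^3 + 3·9^2 + 2·9 + 6 (b=9); 9→10: 3·10^3 + 3·10^2 + 2·10 + 6 = 3326; 3326−1 = 3325
i=8: 3325 = 3·10^3 + 3·10^2 + 2·10 + 5 (b=10); 10→11: 3·11^3 + 3·11^2 + 2·11 + 5 = 4383; 4383−1 = 4382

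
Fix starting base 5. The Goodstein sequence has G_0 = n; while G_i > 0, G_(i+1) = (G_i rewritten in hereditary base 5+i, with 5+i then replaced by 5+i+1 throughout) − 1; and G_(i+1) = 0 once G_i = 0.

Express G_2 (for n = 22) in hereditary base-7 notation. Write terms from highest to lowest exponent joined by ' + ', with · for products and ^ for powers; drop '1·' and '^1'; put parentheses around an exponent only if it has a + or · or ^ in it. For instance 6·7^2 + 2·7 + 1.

G_0 = 22. HB_5(22) = 4·5 + 2. Bump = 26. G_1 = 25.
G_1 = 25. HB_6(25) = 4·6 + 1. Bump = 29. G_2 = 28.
G_2 = 28. HB_7(28) = 4·7. Bump = 32. G_3 = 31.

4·7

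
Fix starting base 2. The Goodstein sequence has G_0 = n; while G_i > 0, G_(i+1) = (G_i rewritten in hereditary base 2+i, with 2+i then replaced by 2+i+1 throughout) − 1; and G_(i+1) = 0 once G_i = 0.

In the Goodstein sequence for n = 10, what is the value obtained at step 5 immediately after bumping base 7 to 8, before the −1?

10 —HB2→ 2^(2 + 1) + 2 —bump→ 3^(3 + 1) + 3 = 84 —(−1)→ 83
83 —HB3→ 3^(3 + 1) + 2 —bump→ 4^(4 + 1) + 2 = 1026 —(−1)→ 1025
1025 —HB4→ 4^(4 + 1) + 1 —bump→ 5^(5 + 1) + 1 = 15626 —(−1)→ 15625
15625 —HB5→ 5^(5 + 1) —bump→ 6^(6 + 1) = 279936 —(−1)→ 279935
279935 —HB6→ 5·6^6 + 5·6^5 + 5·6^4 + 5·6^3 + 5·6^2 + 5·6 + 5 —bump→ 5·7^7 + 5·7^5 + 5·7^4 + 5·7^3 + 5·7^2 + 5·7 + 5 = 4215755 —(−1)→ 4215754

84073324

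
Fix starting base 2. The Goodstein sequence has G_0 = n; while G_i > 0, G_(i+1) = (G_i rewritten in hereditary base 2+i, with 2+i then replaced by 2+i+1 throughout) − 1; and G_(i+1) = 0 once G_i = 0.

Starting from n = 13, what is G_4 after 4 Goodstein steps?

(0) 13|_2 = 2^(2 + 1) + 2^2 + 1 ↦ 3^(3 + 1) + 3^3 + 1|_3 = 109 ⇒ 108
(1) 108|_3 = 3^(3 + 1) + 3^3 ↦ 4^(4 + 1) + 4^4|_4 = 1280 ⇒ 1279
(2) 1279|_4 = 4^(4 + 1) + 3·4^3 + 3·4^2 + 3·4 + 3 ↦ 5^(5 + 1) + 3·5^3 + 3·5^2 + 3·5 + 3|_5 = 16093 ⇒ 16092
(3) 16092|_5 = 5^(5 + 1) + 3·5^3 + 3·5^2 + 3·5 + 2 ↦ 6^(6 + 1) + 3·6^3 + 3·6^2 + 3·6 + 2|_6 = 280712 ⇒ 280711
(4) 280711|_6 = 6^(6 + 1) + 3·6^3 + 3·6^2 + 3·6 + 1 ↦ 7^(7 + 1) + 3·7^3 + 3·7^2 + 3·7 + 1|_7 = 5765999 ⇒ 5765998

280711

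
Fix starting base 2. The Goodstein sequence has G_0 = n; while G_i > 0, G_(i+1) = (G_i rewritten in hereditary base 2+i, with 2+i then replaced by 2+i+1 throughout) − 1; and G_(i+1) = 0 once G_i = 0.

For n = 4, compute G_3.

60

base 2: 4 = 2^2; at 3: 3^3 = 27; next = 26
base 3: 26 = 2·3^2 + 2·3 + 2; at 4: 2·4^2 + 2·4 + 2 = 42; next = 41
base 4: 41 = 2·4^2 + 2·4 + 1; at 5: 2·5^2 + 2·5 + 1 = 61; next = 60
base 5: 60 = 2·5^2 + 2·5; at 6: 2·6^2 + 2·6 = 84; next = 83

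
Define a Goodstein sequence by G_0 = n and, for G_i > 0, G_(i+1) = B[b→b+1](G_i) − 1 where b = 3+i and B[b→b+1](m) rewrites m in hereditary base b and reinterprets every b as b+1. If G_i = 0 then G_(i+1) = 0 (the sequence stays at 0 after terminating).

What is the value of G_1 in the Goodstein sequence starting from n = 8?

9

8 —HB3→ 2·3 + 2 —bump→ 2·4 + 2 = 10 —(−1)→ 9
9 —HB4→ 2·4 + 1 —bump→ 2·5 + 1 = 11 —(−1)→ 10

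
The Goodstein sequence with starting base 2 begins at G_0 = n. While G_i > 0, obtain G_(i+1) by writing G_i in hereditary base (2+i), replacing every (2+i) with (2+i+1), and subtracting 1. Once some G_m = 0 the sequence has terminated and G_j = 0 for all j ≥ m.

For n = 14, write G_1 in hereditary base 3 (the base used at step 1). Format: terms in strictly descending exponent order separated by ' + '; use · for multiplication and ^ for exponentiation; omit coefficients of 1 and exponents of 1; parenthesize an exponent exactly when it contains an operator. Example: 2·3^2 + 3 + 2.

3^(3 + 1) + 3^3 + 2

G_0 = 14. HB_2(14) = 2^(2 + 1) + 2^2 + 2. Bump = 111. G_1 = 110.
G_1 = 110. HB_3(110) = 3^(3 + 1) + 3^3 + 2. Bump = 1282. G_2 = 1281.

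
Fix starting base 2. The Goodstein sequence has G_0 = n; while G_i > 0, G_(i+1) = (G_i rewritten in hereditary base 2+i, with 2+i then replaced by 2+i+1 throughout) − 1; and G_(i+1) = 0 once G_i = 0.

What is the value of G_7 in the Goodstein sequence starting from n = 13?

3486786855

G_0=13  [base 2] 2^(2 + 1) + 2^2 + 1  →[2↦3]→  3^(3 + 1) + 3^3 + 1 = 109  −1 ⇒ G_1=108
G_1=108  [base 3] 3^(3 + 1) + 3^3  →[3↦4]→  4^(4 + 1) + 4^4 = 1280  −1 ⇒ G_2=1279
G_2=1279  [base 4] 4^(4 + 1) + 3·4^3 + 3·4^2 + 3·4 + 3  →[4↦5]→  5^(5 + 1) + 3·5^3 + 3·5^2 + 3·5 + 3 = 16093  −1 ⇒ G_3=16092
G_3=16092  [base 5] 5^(5 + 1) + 3·5^3 + 3·5^2 + 3·5 + 2  →[5↦6]→  6^(6 + 1) + 3·6^3 + 3·6^2 + 3·6 + 2 = 280712  −1 ⇒ G_4=280711
G_4=280711  [base 6] 6^(6 + 1) + 3·6^3 + 3·6^2 + 3·6 + 1  →[6↦7]→  7^(7 + 1) + 3·7^3 + 3·7^2 + 3·7 + 1 = 5765999  −1 ⇒ G_5=5765998
G_5=5765998  [base 7] 7^(7 + 1) + 3·7^3 + 3·7^2 + 3·7  →[7↦8]→  8^(8 + 1) + 3·8^3 + 3·8^2 + 3·8 = 134219480  −1 ⇒ G_6=134219479
G_6=134219479  [base 8] 8^(8 + 1) + 3·8^3 + 3·8^2 + 2·8 + 7  →[8↦9]→  9^(9 + 1) + 3·9^3 + 3·9^2 + 2·9 + 7 = 3486786856  −1 ⇒ G_7=3486786855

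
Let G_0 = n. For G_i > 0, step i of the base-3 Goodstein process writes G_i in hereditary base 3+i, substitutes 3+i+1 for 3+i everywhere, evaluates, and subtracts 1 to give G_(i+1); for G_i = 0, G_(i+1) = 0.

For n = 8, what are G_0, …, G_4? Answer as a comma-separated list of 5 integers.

G_0 = 8. HB_3(8) = 2·3 + 2. Bump = 10. G_1 = 9.
G_1 = 9. HB_4(9) = 2·4 + 1. Bump = 11. G_2 = 10.
G_2 = 10. HB_5(10) = 2·5. Bump = 12. G_3 = 11.
G_3 = 11. HB_6(11) = 6 + 5. Bump = 12. G_4 = 11.

8, 9, 10, 11, 11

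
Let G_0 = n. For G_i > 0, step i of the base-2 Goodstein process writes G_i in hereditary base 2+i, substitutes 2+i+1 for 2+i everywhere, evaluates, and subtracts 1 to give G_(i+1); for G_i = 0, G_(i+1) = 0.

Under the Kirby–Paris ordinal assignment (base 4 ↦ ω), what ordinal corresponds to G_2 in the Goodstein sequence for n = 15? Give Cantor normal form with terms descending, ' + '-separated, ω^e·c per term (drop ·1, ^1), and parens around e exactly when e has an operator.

ω^(ω + 1) + ω^ω + 3

(0) 15|_2 = 2^(2 + 1) + 2^2 + 2 + 1 ↦ 3^(3 + 1) + 3^3 + 3 + 1|_3 = 112 ⇒ 111
(1) 111|_3 = 3^(3 + 1) + 3^3 + 3 ↦ 4^(4 + 1) + 4^4 + 4|_4 = 1284 ⇒ 1283
(2) 1283|_4 = 4^(4 + 1) + 4^4 + 3 ↦ 5^(5 + 1) + 5^5 + 3|_5 = 18753 ⇒ 18752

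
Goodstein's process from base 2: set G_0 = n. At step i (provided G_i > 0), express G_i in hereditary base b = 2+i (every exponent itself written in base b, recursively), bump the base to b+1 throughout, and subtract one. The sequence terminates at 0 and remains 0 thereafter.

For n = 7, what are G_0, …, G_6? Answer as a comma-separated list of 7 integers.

G_0=7  [base 2] 2^2 + 2 + 1  →[2↦3]→  3^3 + 3 + 1 = 31  −1 ⇒ G_1=30
G_1=30  [base 3] 3^3 + 3  →[3↦4]→  4^4 + 4 = 260  −1 ⇒ G_2=259
G_2=259  [base 4] 4^4 + 3  →[4↦5]→  5^5 + 3 = 3128  −1 ⇒ G_3=3127
G_3=3127  [base 5] 5^5 + 2  →[5↦6]→  6^6 + 2 = 46658  −1 ⇒ G_4=46657
G_4=46657  [base 6] 6^6 + 1  →[6↦7]→  7^7 + 1 = 823544  −1 ⇒ G_5=823543
G_5=823543  [base 7] 7^7  →[7↦8]→  8^8 = 16777216  −1 ⇒ G_6=16777215

7, 30, 259, 3127, 46657, 823543, 16777215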